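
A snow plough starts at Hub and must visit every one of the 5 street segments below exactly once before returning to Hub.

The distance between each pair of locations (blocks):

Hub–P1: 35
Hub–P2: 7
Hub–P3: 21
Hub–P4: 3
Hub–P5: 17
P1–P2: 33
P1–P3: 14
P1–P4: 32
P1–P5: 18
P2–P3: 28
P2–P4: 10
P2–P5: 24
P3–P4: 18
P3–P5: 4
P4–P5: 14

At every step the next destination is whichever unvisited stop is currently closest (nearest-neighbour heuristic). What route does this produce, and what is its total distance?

90 blocks along Hub → P4 → P2 → P5 → P3 → P1 → Hub.

At Hub the remaining stops are P4 3, P2 7, P5 17, P3 21, P1 35; go to P4.
At P4 the remaining stops are P2 10, P5 14, P3 18, P1 32; go to P2.
At P2 the remaining stops are P5 24, P3 28, P1 33; go to P5.
At P5 the remaining stops are P3 4, P1 18; go to P3.
At P3 the remaining stops are P1 14; go to P1.
Return P1→Hub: 35.
Total = 3 + 10 + 24 + 4 + 14 + 35 = 90.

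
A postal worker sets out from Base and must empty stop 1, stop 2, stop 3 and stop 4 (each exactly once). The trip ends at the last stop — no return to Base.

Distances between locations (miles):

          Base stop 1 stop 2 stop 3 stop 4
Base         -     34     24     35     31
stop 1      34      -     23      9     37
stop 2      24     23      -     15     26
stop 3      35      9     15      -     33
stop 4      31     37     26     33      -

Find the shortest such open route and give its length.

81 miles — the minimum one-way total.

There are 4! = 24 possible orderings.
Base→stop 1→stop 2→stop 3→stop 4: 34+23+15+33 = 105
Base→stop 1→stop 2→stop 4→stop 3: 34+23+26+33 = 116
Base→stop 1→stop 3→stop 2→stop 4: 34+9+15+26 = 84
Base→stop 1→stop 3→stop 4→stop 2: 34+9+33+26 = 102
Base→stop 1→stop 4→stop 2→stop 3: 34+37+26+15 = 112
Base→stop 1→stop 4→stop 3→stop 2: 34+37+33+15 = 119
Base→stop 2→stop 1→stop 3→stop 4: 24+23+9+33 = 89
Base→stop 2→stop 1→stop 4→stop 3: 24+23+37+33 = 117
Base→stop 2→stop 3→stop 1→stop 4: 24+15+9+37 = 85
Base→stop 2→stop 3→stop 4→stop 1: 24+15+33+37 = 109
Base→stop 2→stop 4→stop 1→stop 3: 24+26+37+9 = 96
Base→stop 2→stop 4→stop 3→stop 1: 24+26+33+9 = 92
Base→stop 3→stop 1→stop 2→stop 4: 35+9+23+26 = 93
Base→stop 3→stop 1→stop 4→stop 2: 35+9+37+26 = 107
… (10 more)
Base→stop 4→stop 2→stop 3→stop 1: 31+26+15+9 = 81  ← best
The minimum is 81.
One shortest path: Base → stop 4 → stop 2 → stop 3 → stop 1.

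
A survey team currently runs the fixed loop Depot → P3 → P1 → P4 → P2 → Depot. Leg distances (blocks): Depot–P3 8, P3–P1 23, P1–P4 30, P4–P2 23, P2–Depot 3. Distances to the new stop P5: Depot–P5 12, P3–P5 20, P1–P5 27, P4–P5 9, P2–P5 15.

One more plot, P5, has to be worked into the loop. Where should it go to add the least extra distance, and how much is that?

+1 blocks — insert P5 between P4 and P2.

Insertion cost between consecutive stops i–j is d(i,P5) + d(P5,j) − d(i,j):
  between Depot and P3: 12 + 20 − 8 = 24
  between P3 and P1: 20 + 27 − 23 = 24
  between P1 and P4: 27 + 9 − 30 = 6
  between P4 and P2: 9 + 15 − 23 = 1
  between P2 and Depot: 15 + 12 − 3 = 24
Cheapest insertion is between P4 and P2, adding 1.
New total = 87 + 1 = 88.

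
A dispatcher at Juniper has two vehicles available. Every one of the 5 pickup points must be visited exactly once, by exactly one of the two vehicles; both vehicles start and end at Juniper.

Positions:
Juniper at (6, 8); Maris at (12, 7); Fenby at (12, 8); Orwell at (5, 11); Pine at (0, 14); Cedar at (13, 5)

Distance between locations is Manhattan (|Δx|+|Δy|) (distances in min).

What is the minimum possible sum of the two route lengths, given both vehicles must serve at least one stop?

Try each way of splitting the stops between the two vehicles (each non-empty) and, for each split, find the best tour for each vehicle:
  {Maris} + {Fenby, Orwell, Pine, Cedar}: 14 + 44 = 58
  {Fenby} + {Maris, Orwell, Pine, Cedar}: 12 + 44 = 56
  {Maris, Fenby} + {Orwell, Pine, Cedar}: 14 + 44 = 58
  {Orwell} + {Maris, Fenby, Pine, Cedar}: 8 + 44 = 52
  {Maris, Orwell} + {Fenby, Pine, Cedar}: 22 + 44 = 66
  {Fenby, Orwell} + {Maris, Pine, Cedar}: 20 + 44 = 64
  … (15 splits in total)
  {Orwell, Pine} + {Maris, Fenby, Cedar}: 24 + 20 = 44  ← best
Best: vehicle 1 Juniper → Orwell → Pine → Juniper = 24; vehicle 2 Juniper → Maris → Cedar → Fenby → Juniper = 20; combined 44.

Minimum combined distance: 44 min.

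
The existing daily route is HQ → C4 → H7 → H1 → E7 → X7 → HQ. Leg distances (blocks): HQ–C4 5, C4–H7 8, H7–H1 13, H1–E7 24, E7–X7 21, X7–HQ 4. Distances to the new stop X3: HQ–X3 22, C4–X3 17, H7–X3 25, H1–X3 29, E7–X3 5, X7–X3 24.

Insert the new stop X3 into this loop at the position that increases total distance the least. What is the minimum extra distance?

+8 blocks — insert X3 between E7 and X7.

Insertion cost between consecutive stops i–j is d(i,X3) + d(X3,j) − d(i,j):
  between HQ and C4: 22 + 17 − 5 = 34
  between C4 and H7: 17 + 25 − 8 = 34
  between H7 and H1: 25 + 29 − 13 = 41
  between H1 and E7: 29 + 5 − 24 = 10
  between E7 and X7: 5 + 24 − 21 = 8
  between X7 and HQ: 24 + 22 − 4 = 42
Cheapest insertion is between E7 and X7, adding 8.
New total = 75 + 8 = 83.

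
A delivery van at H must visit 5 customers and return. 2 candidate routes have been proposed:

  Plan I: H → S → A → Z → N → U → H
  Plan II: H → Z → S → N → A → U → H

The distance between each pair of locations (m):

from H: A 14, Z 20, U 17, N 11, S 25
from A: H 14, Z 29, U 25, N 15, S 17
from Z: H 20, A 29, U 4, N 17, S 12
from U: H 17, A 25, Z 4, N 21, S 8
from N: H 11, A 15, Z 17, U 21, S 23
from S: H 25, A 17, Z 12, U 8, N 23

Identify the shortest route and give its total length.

112 m — Plan II is the shortest.

Plan I: 25 + 17 + 29 + 17 + 21 + 17 = 126
Plan II: 20 + 12 + 23 + 15 + 25 + 17 = 112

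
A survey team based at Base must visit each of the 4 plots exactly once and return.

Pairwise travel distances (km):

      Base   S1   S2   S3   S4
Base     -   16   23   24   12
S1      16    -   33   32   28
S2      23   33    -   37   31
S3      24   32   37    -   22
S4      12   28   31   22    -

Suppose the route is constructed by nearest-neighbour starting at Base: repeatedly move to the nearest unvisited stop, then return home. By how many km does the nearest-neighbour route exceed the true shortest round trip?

The nearest-neighbour route is 2 km longer than optimal.

From Base: S4=12, S1=16, S2=23, S3=24 → choose S4 (12).
From S4: S3=22, S1=28, S2=31 → choose S3 (22).
From S3: S1=32, S2=37 → choose S1 (32).
From S1: S2=33 → choose S2 (33).
NN route Base → S4 → S3 → S1 → S2 → Base costs 122.
Optimal: Base → S1 → S2 → S3 → S4 → Base costs 120 (by enumerating all 12 distinct tours).
Excess = 122 − 120 = 2.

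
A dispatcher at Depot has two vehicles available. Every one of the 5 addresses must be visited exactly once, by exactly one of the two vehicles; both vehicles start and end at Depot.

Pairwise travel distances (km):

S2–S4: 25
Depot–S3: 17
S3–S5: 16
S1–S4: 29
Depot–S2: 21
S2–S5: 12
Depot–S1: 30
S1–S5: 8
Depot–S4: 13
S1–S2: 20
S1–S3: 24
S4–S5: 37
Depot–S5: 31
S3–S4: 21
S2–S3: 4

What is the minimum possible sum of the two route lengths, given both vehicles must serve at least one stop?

97 km — the smallest possible combined total.

Try each way of splitting the stops between the two vehicles (each non-empty) and, for each split, find the best tour for each vehicle:
  {S1} + {S2, S3, S4, S5}: 60 + 81 = 141
  {S2} + {S1, S3, S4, S5}: 42 + 83 = 125
  {S1, S2} + {S3, S4, S5}: 71 + 81 = 152
  {S3} + {S1, S2, S4, S5}: 34 + 83 = 117
  {S1, S3} + {S2, S4, S5}: 71 + 81 = 152
  {S2, S3} + {S1, S4, S5}: 42 + 81 = 123
  … (15 splits in total)
  {S4} + {S1, S2, S3, S5}: 26 + 71 = 97  ← best
Best: vehicle 1 Depot → S4 → Depot = 26; vehicle 2 Depot → S1 → S5 → S2 → S3 → Depot = 71; combined 97.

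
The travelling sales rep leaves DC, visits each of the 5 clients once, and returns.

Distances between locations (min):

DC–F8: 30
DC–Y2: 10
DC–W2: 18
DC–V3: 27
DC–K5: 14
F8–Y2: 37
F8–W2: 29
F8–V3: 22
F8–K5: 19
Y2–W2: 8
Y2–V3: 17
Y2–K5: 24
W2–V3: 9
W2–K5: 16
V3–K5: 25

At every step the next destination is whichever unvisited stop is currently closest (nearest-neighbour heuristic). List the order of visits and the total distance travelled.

Nearest-neighbour total = 82 min; route DC → Y2 → W2 → V3 → F8 → K5 → DC.

At DC the remaining stops are Y2 10, K5 14, W2 18, V3 27, F8 30; go to Y2.
At Y2 the remaining stops are W2 8, V3 17, K5 24, F8 37; go to W2.
At W2 the remaining stops are V3 9, K5 16, F8 29; go to V3.
At V3 the remaining stops are F8 22, K5 25; go to F8.
At F8 the remaining stops are K5 19; go to K5.
Return K5→DC: 14.
Total = 10 + 8 + 9 + 22 + 19 + 14 = 82.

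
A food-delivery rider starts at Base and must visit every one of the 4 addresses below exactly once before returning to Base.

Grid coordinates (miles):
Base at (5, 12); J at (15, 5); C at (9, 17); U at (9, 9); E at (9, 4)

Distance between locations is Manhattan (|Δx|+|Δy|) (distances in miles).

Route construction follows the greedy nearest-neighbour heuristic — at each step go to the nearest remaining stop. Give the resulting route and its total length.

Base → [U:7 / C:9 / E:12 / J:17] → U (7)
U → [E:5 / C:8 / J:10] → E (5)
E → [J:7 / C:13] → J (7)
J → [C:18] → C (18)
Return C→Base: 9.
Total = 7 + 5 + 7 + 18 + 9 = 46.

Total distance 46 miles via the nearest-neighbour route Base → U → E → J → C → Base.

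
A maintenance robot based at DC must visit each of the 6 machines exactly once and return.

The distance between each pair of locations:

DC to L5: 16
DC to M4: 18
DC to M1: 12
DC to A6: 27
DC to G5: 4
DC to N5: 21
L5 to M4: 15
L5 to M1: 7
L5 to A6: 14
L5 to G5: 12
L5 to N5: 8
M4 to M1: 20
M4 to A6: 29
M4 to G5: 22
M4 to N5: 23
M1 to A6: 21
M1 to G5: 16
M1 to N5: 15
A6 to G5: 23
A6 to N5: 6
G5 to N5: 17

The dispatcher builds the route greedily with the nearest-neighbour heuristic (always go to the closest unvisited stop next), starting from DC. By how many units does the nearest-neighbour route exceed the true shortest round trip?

Excess over optimum: 5.

DC: G5=4, M1=12, L5=16, M4=18, N5=21, A6=27 ⇒ G5
G5: L5=12, M1=16, N5=17, M4=22, A6=23 ⇒ L5
L5: M1=7, N5=8, A6=14, M4=15 ⇒ M1
M1: N5=15, M4=20, A6=21 ⇒ N5
N5: A6=6, M4=23 ⇒ A6
A6: M4=29 ⇒ M4
NN route DC → G5 → L5 → M1 → N5 → A6 → M4 → DC costs 91.
Optimal: DC → M4 → M1 → L5 → A6 → N5 → G5 → DC costs 86 (by enumerating all 360 distinct tours).
Excess = 91 − 86 = 5.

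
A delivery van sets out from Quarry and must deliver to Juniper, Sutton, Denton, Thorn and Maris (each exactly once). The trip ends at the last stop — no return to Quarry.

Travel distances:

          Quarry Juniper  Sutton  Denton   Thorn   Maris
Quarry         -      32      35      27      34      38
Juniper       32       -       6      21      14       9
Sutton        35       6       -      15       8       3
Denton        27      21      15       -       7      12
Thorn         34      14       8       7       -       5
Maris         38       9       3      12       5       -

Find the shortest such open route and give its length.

There are 5! = 120 possible orderings.
Quarry → Juniper → Sutton → Denton → Thorn → Maris: 32+6+15+7+5 = 65
Quarry → Juniper → Sutton → Denton → Maris → Thorn: 32+6+15+12+5 = 70
Quarry → Juniper → Sutton → Thorn → Denton → Maris: 32+6+8+7+12 = 65
Quarry → Juniper → Sutton → Thorn → Maris → Denton: 32+6+8+5+12 = 63
Quarry → Juniper → Sutton → Maris → Denton → Thorn: 32+6+3+12+7 = 60
Quarry → Juniper → Sutton → Maris → Thorn → Denton: 32+6+3+5+7 = 53
Quarry → Juniper → Denton → Sutton → Thorn → Maris: 32+21+15+8+5 = 81
Quarry → Juniper → Denton → Sutton → Maris → Thorn: 32+21+15+3+5 = 76
Quarry → Juniper → Denton → Thorn → Sutton → Maris: 32+21+7+8+3 = 71
Quarry → Juniper → Denton → Thorn → Maris → Sutton: 32+21+7+5+3 = 68
Quarry → Juniper → Denton → Maris → Sutton → Thorn: 32+21+12+3+8 = 76
Quarry → Juniper → Denton → Maris → Thorn → Sutton: 32+21+12+5+8 = 78
Quarry → Juniper → Thorn → Sutton → Denton → Maris: 32+14+8+15+12 = 81
Quarry → Juniper → Thorn → Sutton → Maris → Denton: 32+14+8+3+12 = 69
… (106 more)
Quarry → Denton → Thorn → Maris → Sutton → Juniper: 27+7+5+3+6 = 48  ← best
The minimum is 48.
One shortest path: Quarry → Denton → Thorn → Maris → Sutton → Juniper.

Shortest open route: 48.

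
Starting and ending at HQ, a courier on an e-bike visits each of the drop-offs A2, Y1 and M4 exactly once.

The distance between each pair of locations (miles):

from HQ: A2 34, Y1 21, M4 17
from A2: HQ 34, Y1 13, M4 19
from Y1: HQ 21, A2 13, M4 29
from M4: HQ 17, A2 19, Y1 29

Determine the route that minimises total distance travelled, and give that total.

HQ-A2-Y1-M4-HQ: 34+13+29+17 = 93
HQ-A2-M4-Y1-HQ: 34+19+29+21 = 103
HQ-Y1-A2-M4-HQ: 21+13+19+17 = 70
The minimum is 70.
One optimal route: HQ → Y1 → A2 → M4 → HQ (or its reverse).

Shortest round trip = 70 miles.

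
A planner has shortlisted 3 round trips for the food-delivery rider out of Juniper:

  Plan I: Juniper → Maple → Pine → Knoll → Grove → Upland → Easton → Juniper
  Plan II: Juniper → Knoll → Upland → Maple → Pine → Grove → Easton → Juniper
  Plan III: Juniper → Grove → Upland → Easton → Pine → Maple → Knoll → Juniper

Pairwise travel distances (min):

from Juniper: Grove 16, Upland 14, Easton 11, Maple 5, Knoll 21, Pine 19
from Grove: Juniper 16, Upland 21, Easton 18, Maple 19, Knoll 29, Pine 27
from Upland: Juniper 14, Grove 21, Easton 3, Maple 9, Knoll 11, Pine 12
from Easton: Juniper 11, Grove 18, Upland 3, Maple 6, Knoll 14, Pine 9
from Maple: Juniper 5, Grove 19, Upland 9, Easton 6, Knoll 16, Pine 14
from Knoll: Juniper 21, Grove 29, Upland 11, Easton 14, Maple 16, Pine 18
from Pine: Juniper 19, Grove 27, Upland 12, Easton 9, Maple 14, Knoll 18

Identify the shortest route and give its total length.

Shortest is Plan III, total 100 min.

Plan I: 5 + 14 + 18 + 29 + 21 + 3 + 11 = 101
Plan II: 21 + 11 + 9 + 14 + 27 + 18 + 11 = 111
Plan III: 16 + 21 + 3 + 9 + 14 + 16 + 21 = 100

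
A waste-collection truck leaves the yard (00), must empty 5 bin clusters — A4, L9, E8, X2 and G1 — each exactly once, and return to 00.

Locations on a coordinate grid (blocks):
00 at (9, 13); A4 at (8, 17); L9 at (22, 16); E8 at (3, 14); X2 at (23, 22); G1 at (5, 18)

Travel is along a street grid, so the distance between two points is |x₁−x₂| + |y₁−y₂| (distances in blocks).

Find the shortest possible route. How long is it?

With 5 stops there are 5!/2 = 60 distinct round trips (a route and its reverse cost the same).
00 - A4 - L9 - E8 - X2 - G1 - 00: 5+15+21+28+22+9 = 100
00 - A4 - L9 - E8 - G1 - X2 - 00: 5+15+21+6+22+23 = 92
00 - A4 - L9 - X2 - E8 - G1 - 00: 5+15+7+28+6+9 = 70
00 - A4 - L9 - X2 - G1 - E8 - 00: 5+15+7+22+6+7 = 62
00 - A4 - L9 - G1 - E8 - X2 - 00: 5+15+19+6+28+23 = 96
00 - A4 - L9 - G1 - X2 - E8 - 00: 5+15+19+22+28+7 = 96
00 - A4 - E8 - L9 - X2 - G1 - 00: 5+8+21+7+22+9 = 72
00 - A4 - E8 - L9 - G1 - X2 - 00: 5+8+21+19+22+23 = 98
00 - A4 - E8 - X2 - L9 - G1 - 00: 5+8+28+7+19+9 = 76
00 - A4 - E8 - X2 - G1 - L9 - 00: 5+8+28+22+19+16 = 98
00 - A4 - E8 - G1 - L9 - X2 - 00: 5+8+6+19+7+23 = 68
00 - A4 - E8 - G1 - X2 - L9 - 00: 5+8+6+22+7+16 = 64
00 - A4 - X2 - L9 - E8 - G1 - 00: 5+20+7+21+6+9 = 68
00 - A4 - X2 - L9 - G1 - E8 - 00: 5+20+7+19+6+7 = 64
… (46 more)
00 - L9 - X2 - A4 - G1 - E8 - 00: 16+7+20+4+6+7 = 60  ← best
The minimum is 60.
One optimal route: 00 → L9 → X2 → A4 → G1 → E8 → 00 (or its reverse).

Minimum total distance: 60 blocks.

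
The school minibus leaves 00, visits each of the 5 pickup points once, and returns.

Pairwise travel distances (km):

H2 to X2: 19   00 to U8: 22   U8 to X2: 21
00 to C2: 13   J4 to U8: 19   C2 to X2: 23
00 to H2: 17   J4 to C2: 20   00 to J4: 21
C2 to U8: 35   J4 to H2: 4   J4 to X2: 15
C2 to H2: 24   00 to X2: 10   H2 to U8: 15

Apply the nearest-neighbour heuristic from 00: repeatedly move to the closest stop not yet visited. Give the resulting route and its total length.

Total distance 92 km via the nearest-neighbour route 00 → X2 → J4 → H2 → U8 → C2 → 00.

At 00 the remaining stops are X2 10, C2 13, H2 17, J4 21, U8 22; go to X2.
At X2 the remaining stops are J4 15, H2 19, U8 21, C2 23; go to J4.
At J4 the remaining stops are H2 4, U8 19, C2 20; go to H2.
At H2 the remaining stops are U8 15, C2 24; go to U8.
At U8 the remaining stops are C2 35; go to C2.
Return C2→00: 13.
Total = 10 + 15 + 4 + 15 + 35 + 13 = 92.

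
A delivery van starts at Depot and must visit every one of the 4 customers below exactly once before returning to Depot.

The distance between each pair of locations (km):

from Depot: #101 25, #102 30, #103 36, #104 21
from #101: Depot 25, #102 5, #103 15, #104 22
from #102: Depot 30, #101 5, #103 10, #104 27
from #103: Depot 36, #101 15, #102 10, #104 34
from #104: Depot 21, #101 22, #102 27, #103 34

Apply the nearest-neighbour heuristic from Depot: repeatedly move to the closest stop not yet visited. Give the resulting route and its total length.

At Depot the remaining stops are #104 21, #101 25, #102 30, #103 36; go to #104.
At #104 the remaining stops are #101 22, #102 27, #103 34; go to #101.
At #101 the remaining stops are #102 5, #103 15; go to #102.
At #102 the remaining stops are #103 10; go to #103.
Return #103→Depot: 36.
Total = 21 + 22 + 5 + 10 + 36 = 94.

Total distance 94 km via the nearest-neighbour route Depot → #104 → #101 → #102 → #103 → Depot.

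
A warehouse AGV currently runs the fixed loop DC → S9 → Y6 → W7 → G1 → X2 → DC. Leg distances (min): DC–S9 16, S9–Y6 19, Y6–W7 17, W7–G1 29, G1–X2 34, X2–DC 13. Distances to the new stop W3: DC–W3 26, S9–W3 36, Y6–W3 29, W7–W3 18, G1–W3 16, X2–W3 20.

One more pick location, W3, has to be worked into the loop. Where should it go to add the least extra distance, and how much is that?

Minimum extra distance: 2 min, inserting W3 between G1 and X2.

Insertion cost between consecutive stops i–j is d(i,W3) + d(W3,j) − d(i,j):
  between DC and S9: 26 + 36 − 16 = 46
  between S9 and Y6: 36 + 29 − 19 = 46
  between Y6 and W7: 29 + 18 − 17 = 30
  between W7 and G1: 18 + 16 − 29 = 5
  between G1 and X2: 16 + 20 − 34 = 2
  between X2 and DC: 20 + 26 − 13 = 33
Cheapest insertion is between G1 and X2, adding 2.
New total = 128 + 2 = 130.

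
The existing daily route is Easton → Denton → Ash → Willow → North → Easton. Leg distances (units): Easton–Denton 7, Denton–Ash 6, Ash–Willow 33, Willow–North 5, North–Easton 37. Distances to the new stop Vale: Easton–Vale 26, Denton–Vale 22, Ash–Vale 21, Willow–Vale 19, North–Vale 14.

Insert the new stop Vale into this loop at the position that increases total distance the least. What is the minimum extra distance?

Insertion cost between consecutive stops i–j is d(i,Vale) + d(Vale,j) − d(i,j):
  between Easton and Denton: 26 + 22 − 7 = 41
  between Denton and Ash: 22 + 21 − 6 = 37
  between Ash and Willow: 21 + 19 − 33 = 7
  between Willow and North: 19 + 14 − 5 = 28
  between North and Easton: 14 + 26 − 37 = 3
Cheapest insertion is between North and Easton, adding 3.
New total = 88 + 3 = 91.

Adding 3 by placing Vale on the North–Easton leg.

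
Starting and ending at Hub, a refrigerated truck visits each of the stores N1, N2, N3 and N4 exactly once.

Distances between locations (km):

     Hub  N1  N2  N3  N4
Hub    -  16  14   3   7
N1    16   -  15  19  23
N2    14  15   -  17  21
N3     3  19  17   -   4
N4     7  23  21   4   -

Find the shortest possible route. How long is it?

With 4 stops there are 4!/2 = 12 distinct round trips (a route and its reverse cost the same).
Hub→N1→N2→N3→N4→Hub: 16+15+17+4+7 = 59
Hub→N1→N2→N4→N3→Hub: 16+15+21+4+3 = 59
Hub→N1→N3→N2→N4→Hub: 16+19+17+21+7 = 80
Hub→N1→N3→N4→N2→Hub: 16+19+4+21+14 = 74
Hub→N1→N4→N2→N3→Hub: 16+23+21+17+3 = 80
Hub→N1→N4→N3→N2→Hub: 16+23+4+17+14 = 74
Hub→N2→N1→N3→N4→Hub: 14+15+19+4+7 = 59
Hub→N2→N1→N4→N3→Hub: 14+15+23+4+3 = 59
Hub→N2→N3→N1→N4→Hub: 14+17+19+23+7 = 80
Hub→N2→N4→N1→N3→Hub: 14+21+23+19+3 = 80
Hub→N3→N1→N2→N4→Hub: 3+19+15+21+7 = 65
Hub→N3→N2→N1→N4→Hub: 3+17+15+23+7 = 65
The minimum is 59.
One optimal route: Hub → N1 → N2 → N3 → N4 → Hub (or its reverse).

59 km — the shortest possible round trip.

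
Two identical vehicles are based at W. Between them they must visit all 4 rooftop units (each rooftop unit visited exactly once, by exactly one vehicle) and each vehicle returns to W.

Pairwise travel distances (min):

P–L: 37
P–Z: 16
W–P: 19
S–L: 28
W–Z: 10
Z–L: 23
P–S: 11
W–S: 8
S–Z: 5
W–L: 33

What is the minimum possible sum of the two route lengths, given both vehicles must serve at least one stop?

Try each way of splitting the stops between the two vehicles (each non-empty) and, for each split, find the best tour for each vehicle:
  {P} + {S, Z, L}: 38 + 69 = 107
  {S} + {P, Z, L}: 16 + 89 = 105
  {P, S} + {Z, L}: 38 + 66 = 104
  {Z} + {P, S, L}: 20 + 89 = 109
  {P, Z} + {S, L}: 45 + 69 = 114
  {S, Z} + {P, L}: 23 + 89 = 112
  … (7 splits in total)
Best: vehicle 1 W → P → S → W = 38; vehicle 2 W → Z → L → W = 66; combined 104.

104 min — the smallest possible combined total.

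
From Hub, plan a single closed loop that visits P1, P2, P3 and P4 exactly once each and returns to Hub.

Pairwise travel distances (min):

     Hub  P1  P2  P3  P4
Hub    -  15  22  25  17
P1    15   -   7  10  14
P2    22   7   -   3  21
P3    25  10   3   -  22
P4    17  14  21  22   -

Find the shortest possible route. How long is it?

With 4 stops there are 4!/2 = 12 distinct round trips (a route and its reverse cost the same).
Hub → P1 → P2 → P3 → P4 → Hub: 15+7+3+22+17 = 64
Hub → P1 → P2 → P4 → P3 → Hub: 15+7+21+22+25 = 90
Hub → P1 → P3 → P2 → P4 → Hub: 15+10+3+21+17 = 66
Hub → P1 → P3 → P4 → P2 → Hub: 15+10+22+21+22 = 90
Hub → P1 → P4 → P2 → P3 → Hub: 15+14+21+3+25 = 78
Hub → P1 → P4 → P3 → P2 → Hub: 15+14+22+3+22 = 76
Hub → P2 → P1 → P3 → P4 → Hub: 22+7+10+22+17 = 78
Hub → P2 → P1 → P4 → P3 → Hub: 22+7+14+22+25 = 90
Hub → P2 → P3 → P1 → P4 → Hub: 22+3+10+14+17 = 66
Hub → P2 → P4 → P1 → P3 → Hub: 22+21+14+10+25 = 92
Hub → P3 → P1 → P2 → P4 → Hub: 25+10+7+21+17 = 80
Hub → P3 → P2 → P1 → P4 → Hub: 25+3+7+14+17 = 66
The minimum is 64.
One optimal route: Hub → P1 → P2 → P3 → P4 → Hub (or its reverse).

64 min — the shortest possible round trip.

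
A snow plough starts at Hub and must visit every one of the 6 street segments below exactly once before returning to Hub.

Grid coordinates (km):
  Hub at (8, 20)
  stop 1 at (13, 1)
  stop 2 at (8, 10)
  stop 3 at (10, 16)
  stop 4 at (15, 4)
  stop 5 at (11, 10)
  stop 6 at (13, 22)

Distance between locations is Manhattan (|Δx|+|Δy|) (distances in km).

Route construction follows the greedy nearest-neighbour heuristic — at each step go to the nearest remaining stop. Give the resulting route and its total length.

Nearest-neighbour total = 62 km; route Hub → stop 3 → stop 5 → stop 2 → stop 4 → stop 1 → stop 6 → Hub.

From Hub: distances to unvisited — stop 3=6, stop 6=7, stop 2=10, stop 5=13, stop 4=23, stop 1=24. Nearest is stop 3 (6).
From stop 3: distances to unvisited — stop 5=7, stop 2=8, stop 6=9, stop 4=17, stop 1=18. Nearest is stop 5 (7).
From stop 5: distances to unvisited — stop 2=3, stop 4=10, stop 1=11, stop 6=14. Nearest is stop 2 (3).
From stop 2: distances to unvisited — stop 4=13, stop 1=14, stop 6=17. Nearest is stop 4 (13).
From stop 4: distances to unvisited — stop 1=5, stop 6=20. Nearest is stop 1 (5).
From stop 1: distances to unvisited — stop 6=21. Nearest is stop 6 (21).
Return stop 6→Hub: 7.
Total = 6 + 7 + 3 + 13 + 5 + 21 + 7 = 62.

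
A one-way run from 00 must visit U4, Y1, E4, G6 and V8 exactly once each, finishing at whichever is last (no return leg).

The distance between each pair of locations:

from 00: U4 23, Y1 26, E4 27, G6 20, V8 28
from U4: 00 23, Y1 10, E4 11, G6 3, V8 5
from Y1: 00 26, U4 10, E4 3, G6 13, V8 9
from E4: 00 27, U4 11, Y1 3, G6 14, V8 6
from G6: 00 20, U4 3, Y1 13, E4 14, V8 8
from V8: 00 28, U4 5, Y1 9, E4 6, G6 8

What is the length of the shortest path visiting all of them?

There are 5! = 120 possible orderings.
00 - U4 - Y1 - E4 - G6 - V8: 23+10+3+14+8 = 58
00 - U4 - Y1 - E4 - V8 - G6: 23+10+3+6+8 = 50
00 - U4 - Y1 - G6 - E4 - V8: 23+10+13+14+6 = 66
00 - U4 - Y1 - G6 - V8 - E4: 23+10+13+8+6 = 60
00 - U4 - Y1 - V8 - E4 - G6: 23+10+9+6+14 = 62
00 - U4 - Y1 - V8 - G6 - E4: 23+10+9+8+14 = 64
00 - U4 - E4 - Y1 - G6 - V8: 23+11+3+13+8 = 58
00 - U4 - E4 - Y1 - V8 - G6: 23+11+3+9+8 = 54
00 - U4 - E4 - G6 - Y1 - V8: 23+11+14+13+9 = 70
00 - U4 - E4 - G6 - V8 - Y1: 23+11+14+8+9 = 65
00 - U4 - E4 - V8 - Y1 - G6: 23+11+6+9+13 = 62
00 - U4 - E4 - V8 - G6 - Y1: 23+11+6+8+13 = 61
00 - U4 - G6 - Y1 - E4 - V8: 23+3+13+3+6 = 48
00 - U4 - G6 - Y1 - V8 - E4: 23+3+13+9+6 = 54
… (106 more)
00 - G6 - U4 - V8 - E4 - Y1: 20+3+5+6+3 = 37  ← best
The minimum is 37.
One shortest path: 00 → G6 → U4 → V8 → E4 → Y1.

Minimum one-way distance = 37.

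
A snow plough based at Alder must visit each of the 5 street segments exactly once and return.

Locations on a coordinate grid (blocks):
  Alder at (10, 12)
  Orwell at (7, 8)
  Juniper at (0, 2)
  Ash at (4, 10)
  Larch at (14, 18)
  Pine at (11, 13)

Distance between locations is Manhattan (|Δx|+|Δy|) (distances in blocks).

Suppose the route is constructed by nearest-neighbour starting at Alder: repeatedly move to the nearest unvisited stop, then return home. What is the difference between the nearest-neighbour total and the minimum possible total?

Excess over optimum: 4 blocks.

Alder: Pine=2, Orwell=7, Ash=8, Larch=10, Juniper=20 ⇒ Pine
Pine: Larch=8, Orwell=9, Ash=10, Juniper=22 ⇒ Larch
Larch: Orwell=17, Ash=18, Juniper=30 ⇒ Orwell
Orwell: Ash=5, Juniper=13 ⇒ Ash
Ash: Juniper=12 ⇒ Juniper
NN route Alder → Pine → Larch → Orwell → Ash → Juniper → Alder costs 64.
Optimal: Alder → Orwell → Juniper → Ash → Larch → Pine → Alder costs 60 (by enumerating all 60 distinct tours).
Excess = 64 − 60 = 4.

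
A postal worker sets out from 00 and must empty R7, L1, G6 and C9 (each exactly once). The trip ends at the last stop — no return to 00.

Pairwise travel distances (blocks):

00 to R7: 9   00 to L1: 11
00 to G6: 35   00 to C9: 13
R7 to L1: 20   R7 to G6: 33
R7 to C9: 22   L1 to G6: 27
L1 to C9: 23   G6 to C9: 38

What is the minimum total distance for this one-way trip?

There are 4! = 24 possible orderings.
00 - R7 - L1 - G6 - C9: 9+20+27+38 = 94
00 - R7 - L1 - C9 - G6: 9+20+23+38 = 90
00 - R7 - G6 - L1 - C9: 9+33+27+23 = 92
00 - R7 - G6 - C9 - L1: 9+33+38+23 = 103
00 - R7 - C9 - L1 - G6: 9+22+23+27 = 81
00 - R7 - C9 - G6 - L1: 9+22+38+27 = 96
00 - L1 - R7 - G6 - C9: 11+20+33+38 = 102
00 - L1 - R7 - C9 - G6: 11+20+22+38 = 91
00 - L1 - G6 - R7 - C9: 11+27+33+22 = 93
00 - L1 - G6 - C9 - R7: 11+27+38+22 = 98
00 - L1 - C9 - R7 - G6: 11+23+22+33 = 89
00 - L1 - C9 - G6 - R7: 11+23+38+33 = 105
00 - G6 - R7 - L1 - C9: 35+33+20+23 = 111
00 - G6 - R7 - C9 - L1: 35+33+22+23 = 113
… (10 more)
The minimum is 81.
One shortest path: 00 → R7 → C9 → L1 → G6.

Shortest open route: 81 blocks.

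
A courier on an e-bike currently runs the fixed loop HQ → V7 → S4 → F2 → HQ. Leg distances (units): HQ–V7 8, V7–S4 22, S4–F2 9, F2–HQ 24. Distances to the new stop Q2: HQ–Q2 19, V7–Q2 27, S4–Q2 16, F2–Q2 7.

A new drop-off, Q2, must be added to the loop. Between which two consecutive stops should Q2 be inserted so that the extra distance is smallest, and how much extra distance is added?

Insertion cost between consecutive stops i–j is d(i,Q2) + d(Q2,j) − d(i,j):
  between HQ and V7: 19 + 27 − 8 = 38
  between V7 and S4: 27 + 16 − 22 = 21
  between S4 and F2: 16 + 7 − 9 = 14
  between F2 and HQ: 7 + 19 − 24 = 2
Cheapest insertion is between F2 and HQ, adding 2.
New total = 63 + 2 = 65.

Minimum extra distance: 2, inserting Q2 between F2 and HQ.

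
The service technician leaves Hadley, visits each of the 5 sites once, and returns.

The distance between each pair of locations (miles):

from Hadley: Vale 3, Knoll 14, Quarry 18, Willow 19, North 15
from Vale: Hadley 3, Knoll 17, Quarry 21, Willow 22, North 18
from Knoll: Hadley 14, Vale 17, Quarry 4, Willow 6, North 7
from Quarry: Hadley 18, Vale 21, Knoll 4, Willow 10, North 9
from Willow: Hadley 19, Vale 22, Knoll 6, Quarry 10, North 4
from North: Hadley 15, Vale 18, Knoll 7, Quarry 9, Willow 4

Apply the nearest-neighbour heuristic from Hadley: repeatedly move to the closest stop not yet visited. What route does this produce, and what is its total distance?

From Hadley: distances to unvisited — Vale=3, Knoll=14, North=15, Quarry=18, Willow=19. Nearest is Vale (3).
From Vale: distances to unvisited — Knoll=17, North=18, Quarry=21, Willow=22. Nearest is Knoll (17).
From Knoll: distances to unvisited — Quarry=4, Willow=6, North=7. Nearest is Quarry (4).
From Quarry: distances to unvisited — North=9, Willow=10. Nearest is North (9).
From North: distances to unvisited — Willow=4. Nearest is Willow (4).
Return Willow→Hadley: 19.
Total = 3 + 17 + 4 + 9 + 4 + 19 = 56.

Total distance 56 miles via the nearest-neighbour route Hadley → Vale → Knoll → Quarry → North → Willow → Hadley.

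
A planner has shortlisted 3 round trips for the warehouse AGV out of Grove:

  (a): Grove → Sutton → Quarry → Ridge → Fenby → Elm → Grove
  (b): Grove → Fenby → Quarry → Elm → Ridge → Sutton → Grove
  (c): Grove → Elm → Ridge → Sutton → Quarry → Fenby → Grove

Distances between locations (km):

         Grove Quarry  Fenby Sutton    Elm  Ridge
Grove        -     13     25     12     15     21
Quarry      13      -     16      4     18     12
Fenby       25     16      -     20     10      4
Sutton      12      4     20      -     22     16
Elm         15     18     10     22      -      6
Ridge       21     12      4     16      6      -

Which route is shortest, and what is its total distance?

(a): 12 + 4 + 12 + 4 + 10 + 15 = 57
(b): 25 + 16 + 18 + 6 + 16 + 12 = 93
(c): 15 + 6 + 16 + 4 + 16 + 25 = 82

57 km — (a) is the shortest.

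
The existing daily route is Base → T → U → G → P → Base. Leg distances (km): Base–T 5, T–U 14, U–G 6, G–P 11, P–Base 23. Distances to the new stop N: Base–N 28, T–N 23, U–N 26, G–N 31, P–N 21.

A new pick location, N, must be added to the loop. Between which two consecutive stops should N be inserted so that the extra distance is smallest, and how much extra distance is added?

Insertion cost between consecutive stops i–j is d(i,N) + d(N,j) − d(i,j):
  between Base and T: 28 + 23 − 5 = 46
  between T and U: 23 + 26 − 14 = 35
  between U and G: 26 + 31 − 6 = 51
  between G and P: 31 + 21 − 11 = 41
  between P and Base: 21 + 28 − 23 = 26
Cheapest insertion is between P and Base, adding 26.
New total = 59 + 26 = 85.

Minimum extra distance: 26 km, inserting N between P and Base.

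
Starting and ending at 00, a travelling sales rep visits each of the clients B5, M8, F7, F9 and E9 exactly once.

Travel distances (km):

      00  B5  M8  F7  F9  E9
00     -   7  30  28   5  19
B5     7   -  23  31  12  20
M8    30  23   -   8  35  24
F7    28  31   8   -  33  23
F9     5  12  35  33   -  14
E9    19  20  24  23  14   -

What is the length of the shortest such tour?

There are 60 distinct closed tours to check (reversals are equivalent).
00 - B5 - M8 - F7 - F9 - E9 - 00: 7+23+8+33+14+19 = 104
00 - B5 - M8 - F7 - E9 - F9 - 00: 7+23+8+23+14+5 = 80
00 - B5 - M8 - F9 - F7 - E9 - 00: 7+23+35+33+23+19 = 140
00 - B5 - M8 - F9 - E9 - F7 - 00: 7+23+35+14+23+28 = 130
00 - B5 - M8 - E9 - F7 - F9 - 00: 7+23+24+23+33+5 = 115
00 - B5 - M8 - E9 - F9 - F7 - 00: 7+23+24+14+33+28 = 129
00 - B5 - F7 - M8 - F9 - E9 - 00: 7+31+8+35+14+19 = 114
00 - B5 - F7 - M8 - E9 - F9 - 00: 7+31+8+24+14+5 = 89
00 - B5 - F7 - F9 - M8 - E9 - 00: 7+31+33+35+24+19 = 149
00 - B5 - F7 - F9 - E9 - M8 - 00: 7+31+33+14+24+30 = 139
00 - B5 - F7 - E9 - M8 - F9 - 00: 7+31+23+24+35+5 = 125
00 - B5 - F7 - E9 - F9 - M8 - 00: 7+31+23+14+35+30 = 140
00 - B5 - F9 - M8 - F7 - E9 - 00: 7+12+35+8+23+19 = 104
00 - B5 - F9 - M8 - E9 - F7 - 00: 7+12+35+24+23+28 = 129
… (46 more)
The minimum is 80.
One optimal route: 00 → B5 → M8 → F7 → E9 → F9 → 00 (or its reverse).

Shortest round trip = 80 km.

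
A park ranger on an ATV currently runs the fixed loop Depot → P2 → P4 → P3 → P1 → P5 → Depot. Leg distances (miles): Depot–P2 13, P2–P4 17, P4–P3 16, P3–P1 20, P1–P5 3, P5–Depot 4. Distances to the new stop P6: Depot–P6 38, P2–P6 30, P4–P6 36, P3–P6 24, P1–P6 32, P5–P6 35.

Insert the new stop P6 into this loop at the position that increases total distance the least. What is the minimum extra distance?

Insertion cost between consecutive stops i–j is d(i,P6) + d(P6,j) − d(i,j):
  between Depot and P2: 38 + 30 − 13 = 55
  between P2 and P4: 30 + 36 − 17 = 49
  between P4 and P3: 36 + 24 − 16 = 44
  between P3 and P1: 24 + 32 − 20 = 36
  between P1 and P5: 32 + 35 − 3 = 64
  between P5 and Depot: 35 + 38 − 4 = 69
Cheapest insertion is between P3 and P1, adding 36.
New total = 73 + 36 = 109.

Minimum extra distance: 36 miles, inserting P6 between P3 and P1.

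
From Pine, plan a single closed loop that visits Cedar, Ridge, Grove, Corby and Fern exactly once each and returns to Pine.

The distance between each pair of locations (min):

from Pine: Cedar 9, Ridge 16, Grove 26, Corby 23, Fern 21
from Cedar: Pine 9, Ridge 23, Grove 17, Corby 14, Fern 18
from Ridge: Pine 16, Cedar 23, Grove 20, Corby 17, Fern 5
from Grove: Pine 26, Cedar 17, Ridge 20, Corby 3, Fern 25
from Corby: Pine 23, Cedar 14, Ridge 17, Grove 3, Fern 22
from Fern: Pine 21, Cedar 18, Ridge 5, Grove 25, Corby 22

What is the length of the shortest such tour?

Minimum total distance: 72 min.

With 5 stops there are 5!/2 = 60 distinct round trips (a route and its reverse cost the same).
Pine → Cedar → Ridge → Grove → Corby → Fern → Pine: 9+23+20+3+22+21 = 98
Pine → Cedar → Ridge → Grove → Fern → Corby → Pine: 9+23+20+25+22+23 = 122
Pine → Cedar → Ridge → Corby → Grove → Fern → Pine: 9+23+17+3+25+21 = 98
Pine → Cedar → Ridge → Corby → Fern → Grove → Pine: 9+23+17+22+25+26 = 122
Pine → Cedar → Ridge → Fern → Grove → Corby → Pine: 9+23+5+25+3+23 = 88
Pine → Cedar → Ridge → Fern → Corby → Grove → Pine: 9+23+5+22+3+26 = 88
Pine → Cedar → Grove → Ridge → Corby → Fern → Pine: 9+17+20+17+22+21 = 106
Pine → Cedar → Grove → Ridge → Fern → Corby → Pine: 9+17+20+5+22+23 = 96
Pine → Cedar → Grove → Corby → Ridge → Fern → Pine: 9+17+3+17+5+21 = 72
Pine → Cedar → Grove → Corby → Fern → Ridge → Pine: 9+17+3+22+5+16 = 72
Pine → Cedar → Grove → Fern → Ridge → Corby → Pine: 9+17+25+5+17+23 = 96
Pine → Cedar → Grove → Fern → Corby → Ridge → Pine: 9+17+25+22+17+16 = 106
Pine → Cedar → Corby → Ridge → Grove → Fern → Pine: 9+14+17+20+25+21 = 106
Pine → Cedar → Corby → Ridge → Fern → Grove → Pine: 9+14+17+5+25+26 = 96
… (46 more)
The minimum is 72.
One optimal route: Pine → Cedar → Grove → Corby → Ridge → Fern → Pine (or its reverse).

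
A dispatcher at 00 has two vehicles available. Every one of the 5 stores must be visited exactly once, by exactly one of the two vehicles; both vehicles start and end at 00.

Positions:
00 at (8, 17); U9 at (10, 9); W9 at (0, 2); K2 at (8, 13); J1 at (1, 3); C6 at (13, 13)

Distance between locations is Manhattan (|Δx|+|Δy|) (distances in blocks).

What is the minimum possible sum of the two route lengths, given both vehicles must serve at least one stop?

Try each way of splitting the stops between the two vehicles (each non-empty) and, for each split, find the best tour for each vehicle:
  {U9} + {W9, K2, J1, C6}: 20 + 56 = 76
  {W9} + {U9, K2, J1, C6}: 46 + 52 = 98
  {U9, W9} + {K2, J1, C6}: 50 + 52 = 102
  {K2} + {U9, W9, J1, C6}: 8 + 56 = 64
  {U9, K2} + {W9, J1, C6}: 20 + 56 = 76
  {W9, K2} + {U9, J1, C6}: 46 + 52 = 98
  … (15 splits in total)
Best: vehicle 1 00 → K2 → 00 = 8; vehicle 2 00 → W9 → J1 → U9 → C6 → 00 = 56; combined 64.

Minimum combined distance: 64 blocks.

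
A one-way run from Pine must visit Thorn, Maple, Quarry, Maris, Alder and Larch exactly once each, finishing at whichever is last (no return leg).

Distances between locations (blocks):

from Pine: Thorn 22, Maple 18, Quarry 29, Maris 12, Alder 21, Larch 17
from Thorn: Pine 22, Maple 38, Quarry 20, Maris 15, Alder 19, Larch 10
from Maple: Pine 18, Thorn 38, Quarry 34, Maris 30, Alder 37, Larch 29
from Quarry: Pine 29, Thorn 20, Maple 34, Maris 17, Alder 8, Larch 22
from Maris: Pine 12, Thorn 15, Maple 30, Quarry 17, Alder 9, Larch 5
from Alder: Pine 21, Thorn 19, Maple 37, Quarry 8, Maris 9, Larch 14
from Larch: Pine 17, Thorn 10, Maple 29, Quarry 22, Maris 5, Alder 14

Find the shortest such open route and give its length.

There are 6! = 720 possible orderings.
Pine→Thorn→Maple→Quarry→Maris→Alder→Larch: 22+38+34+17+9+14 = 134
Pine→Thorn→Maple→Quarry→Maris→Larch→Alder: 22+38+34+17+5+14 = 130
Pine→Thorn→Maple→Quarry→Alder→Maris→Larch: 22+38+34+8+9+5 = 116
Pine→Thorn→Maple→Quarry→Alder→Larch→Maris: 22+38+34+8+14+5 = 121
Pine→Thorn→Maple→Quarry→Larch→Maris→Alder: 22+38+34+22+5+9 = 130
Pine→Thorn→Maple→Quarry→Larch→Alder→Maris: 22+38+34+22+14+9 = 139
Pine→Thorn→Maple→Maris→Quarry→Alder→Larch: 22+38+30+17+8+14 = 129
Pine→Thorn→Maple→Maris→Quarry→Larch→Alder: 22+38+30+17+22+14 = 143
… (712 more)
Pine→Maple→Quarry→Alder→Maris→Larch→Thorn: 18+34+8+9+5+10 = 84  ← best
The minimum is 84.
One shortest path: Pine → Maple → Quarry → Alder → Maris → Larch → Thorn.

Minimum one-way distance = 84 blocks.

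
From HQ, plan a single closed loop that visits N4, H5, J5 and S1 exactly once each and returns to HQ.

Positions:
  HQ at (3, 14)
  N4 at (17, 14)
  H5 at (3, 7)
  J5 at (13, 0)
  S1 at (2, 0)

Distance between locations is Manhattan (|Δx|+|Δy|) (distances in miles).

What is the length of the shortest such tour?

58 miles — the shortest possible round trip.

With 4 stops there are 4!/2 = 12 distinct round trips (a route and its reverse cost the same).
HQ - N4 - H5 - J5 - S1 - HQ: 14+21+17+11+15 = 78
HQ - N4 - H5 - S1 - J5 - HQ: 14+21+8+11+24 = 78
HQ - N4 - J5 - H5 - S1 - HQ: 14+18+17+8+15 = 72
HQ - N4 - J5 - S1 - H5 - HQ: 14+18+11+8+7 = 58
HQ - N4 - S1 - H5 - J5 - HQ: 14+29+8+17+24 = 92
HQ - N4 - S1 - J5 - H5 - HQ: 14+29+11+17+7 = 78
HQ - H5 - N4 - J5 - S1 - HQ: 7+21+18+11+15 = 72
HQ - H5 - N4 - S1 - J5 - HQ: 7+21+29+11+24 = 92
HQ - H5 - J5 - N4 - S1 - HQ: 7+17+18+29+15 = 86
HQ - H5 - S1 - N4 - J5 - HQ: 7+8+29+18+24 = 86
HQ - J5 - N4 - H5 - S1 - HQ: 24+18+21+8+15 = 86
HQ - J5 - H5 - N4 - S1 - HQ: 24+17+21+29+15 = 106
The minimum is 58.
One optimal route: HQ → N4 → J5 → S1 → H5 → HQ (or its reverse).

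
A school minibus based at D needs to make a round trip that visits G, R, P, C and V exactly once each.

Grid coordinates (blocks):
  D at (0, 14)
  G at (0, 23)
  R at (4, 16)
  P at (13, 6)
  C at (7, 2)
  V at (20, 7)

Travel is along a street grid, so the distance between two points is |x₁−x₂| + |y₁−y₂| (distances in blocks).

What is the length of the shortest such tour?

Shortest round trip = 82 blocks.

D → G → R → P → C → V → D: 9+11+19+10+18+27 = 94
D → G → R → P → V → C → D: 9+11+19+8+18+19 = 84
D → G → R → C → P → V → D: 9+11+17+10+8+27 = 82
D → G → R → C → V → P → D: 9+11+17+18+8+21 = 84
D → G → R → V → P → C → D: 9+11+25+8+10+19 = 82
D → G → R → V → C → P → D: 9+11+25+18+10+21 = 94
D → G → P → R → C → V → D: 9+30+19+17+18+27 = 120
D → G → P → R → V → C → D: 9+30+19+25+18+19 = 120
D → G → P → C → R → V → D: 9+30+10+17+25+27 = 118
D → G → P → C → V → R → D: 9+30+10+18+25+6 = 98
D → G → P → V → R → C → D: 9+30+8+25+17+19 = 108
D → G → P → V → C → R → D: 9+30+8+18+17+6 = 88
D → G → C → R → P → V → D: 9+28+17+19+8+27 = 108
D → G → C → R → V → P → D: 9+28+17+25+8+21 = 108
… (46 more)
The minimum is 82.
One optimal route: D → G → R → C → P → V → D (or its reverse).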